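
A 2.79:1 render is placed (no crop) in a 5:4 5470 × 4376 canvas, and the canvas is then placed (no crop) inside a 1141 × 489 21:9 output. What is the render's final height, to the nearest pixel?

First fit — 2.79:1 into 5470×4376 spans the width: 5470.00 × 1960.57.
Second fit — the 5:4 canvas into 1141×489 spans the height: 611.25 × 489.00 (×0.1117 from 5470×4376).
Applying the same ×0.1117: 1960.57 → 219.09.

219 px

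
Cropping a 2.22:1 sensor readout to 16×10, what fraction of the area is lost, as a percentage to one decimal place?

The height stays; only width is cut (since 16×10 is narrower than 2.22:1).
Area ratio = (1.600)/(2.220) = 72.07%; the remaining 27.93% is cropped out.

27.9%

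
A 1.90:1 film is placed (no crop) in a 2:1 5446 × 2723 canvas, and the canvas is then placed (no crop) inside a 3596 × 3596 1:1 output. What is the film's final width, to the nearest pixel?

3416 px

Inside the 5446×2723 canvas the film is height-limited at 5173.70 × 2723.00.
2:1 in 3596×3596: fills the width, so the intermediate becomes 3596.00 × 1798.00 — a scale of ×0.6603.
Applying the same ×0.6603: 5173.70 → 3416.20.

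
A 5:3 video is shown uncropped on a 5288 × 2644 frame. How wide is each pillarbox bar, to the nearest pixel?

441 px

5:3 is narrower than 2:1, so it spans the full height.
That makes the image 4406.67 px wide (2644 × 5/3).
5288 − 4406.67 = 881.33 px of bars (440.67 each).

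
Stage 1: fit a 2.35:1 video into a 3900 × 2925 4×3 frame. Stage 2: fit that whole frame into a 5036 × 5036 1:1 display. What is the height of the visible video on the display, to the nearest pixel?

2143 px

2.35:1 in 3900×2925: fills the width, so the video is 3900.00 × 1659.57.
The 4×3 canvas is width-limited in 5036×5036, giving 5036.00 × 3777.00; scale factor 1.2913.
Applying the same ×1.2913: 1659.57 → 2142.98.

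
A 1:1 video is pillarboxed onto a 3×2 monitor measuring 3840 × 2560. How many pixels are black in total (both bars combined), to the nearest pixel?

3276800 pixels

Since 1.000 < 1.500, the video is height-limited.
That makes the image 2560.0000 px wide (2560 × 1/1).
3840 − 2560.0000 = 1280.0000 px of bars.
Across the 2560-px span: 1280.0000 × 2560 ≈ 3276800 px.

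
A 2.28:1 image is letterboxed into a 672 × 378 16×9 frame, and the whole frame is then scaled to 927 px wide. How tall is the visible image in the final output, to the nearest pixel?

407 px

At 672×378 the image is width-limited, so height = 672 / 2.280 ≈ 294.74 px.
The frame scales by 927/672 = 1.3795; 294.74 × 1.3795 ≈ 406.58 px.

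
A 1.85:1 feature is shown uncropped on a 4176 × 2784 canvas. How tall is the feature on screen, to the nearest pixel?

Since 1.850 > 1.500, the feature is width-limited.
The feature is 4176 / 1.850 ≈ 2257.30 px tall.

2257 px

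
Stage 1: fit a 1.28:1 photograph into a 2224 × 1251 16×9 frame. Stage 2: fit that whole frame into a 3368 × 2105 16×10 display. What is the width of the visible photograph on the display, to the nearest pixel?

1.28:1 in 2224×1251: fills the height, so the photograph is 1601.28 × 1251.00.
Second fit — the 16×9 canvas into 3368×2105 spans the width: 3368.00 × 1894.50 (×1.5144 from 2224×1251).
The photograph scales with it: width 1601.28 × 1.5144 ≈ 2424.96.

2425 px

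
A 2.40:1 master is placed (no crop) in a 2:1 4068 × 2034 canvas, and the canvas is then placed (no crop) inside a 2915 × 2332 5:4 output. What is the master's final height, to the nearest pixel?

1215 px

2.40:1 in 4068×2034: fills the width, so the master is 4068.00 × 1695.00.
The 2:1 canvas is width-limited in 2915×2332, giving 2915.00 × 1457.50; scale factor 0.7166.
So the master's height is 1695.00 × 0.7166 ≈ 1214.58.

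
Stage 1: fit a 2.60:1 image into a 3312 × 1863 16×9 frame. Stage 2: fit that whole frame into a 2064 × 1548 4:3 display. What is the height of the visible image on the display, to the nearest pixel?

794 px

2.60:1 in 3312×1863: fills the width, so the image is 3312.00 × 1273.85.
Second fit — the 16×9 canvas into 2064×1548 spans the width: 2064.00 × 1161.00 (×0.6232 from 3312×1863).
Applying the same ×0.6232: 1273.85 → 793.85.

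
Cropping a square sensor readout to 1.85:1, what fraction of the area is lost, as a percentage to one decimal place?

Going from square to 1.85:1 means cutting height while keeping width.
(1.000)/(1.850) ≈ 0.541 of the area survives, leaving 45.95% discarded.

45.9%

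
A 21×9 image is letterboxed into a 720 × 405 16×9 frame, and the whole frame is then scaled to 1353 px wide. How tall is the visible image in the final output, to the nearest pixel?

580 px

In the 720×405 frame the image fills the width: height = 720 × 9/21 ≈ 308.57 px.
Resizing to 1353 px wide multiplies everything by 1.8792: 308.57 → 579.86 px.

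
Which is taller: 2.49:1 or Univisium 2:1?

2.49 and Univisium 2:1 = 2; 2.49 > 2. The smaller width-to-height ratio is the taller frame.

Univisium 2:1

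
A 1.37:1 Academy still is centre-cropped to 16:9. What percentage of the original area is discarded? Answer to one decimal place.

22.9%

Going from 1.37:1 Academy to 16:9 means cutting height while keeping width.
(1.370)/(1.778) ≈ 0.771 of the area survives, leaving 22.94% discarded.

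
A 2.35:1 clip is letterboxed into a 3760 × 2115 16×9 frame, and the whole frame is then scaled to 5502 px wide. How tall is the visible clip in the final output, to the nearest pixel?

2341 px

In the 3760×2115 frame the clip fills the width: height = 3760 / 2.350 ≈ 1600.00 px.
Scaling 3760 → 5502 is ×1.4633, so the height becomes 1600.00 × 1.4633 ≈ 2341.28 px.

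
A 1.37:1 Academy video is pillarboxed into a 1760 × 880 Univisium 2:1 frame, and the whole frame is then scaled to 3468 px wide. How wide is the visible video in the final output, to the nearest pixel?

At 1760×880 the video is height-limited, so width = 880 × 1.370 ≈ 1205.60 px.
Resizing to 3468 px wide multiplies everything by 1.9705: 1205.60 → 2375.58 px.

2376 px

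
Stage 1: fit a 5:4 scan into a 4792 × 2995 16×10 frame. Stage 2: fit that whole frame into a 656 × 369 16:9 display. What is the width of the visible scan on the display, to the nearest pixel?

5:4 in 4792×2995: fills the height, so the scan is 3743.75 × 2995.00.
Second fit — the 16×10 canvas into 656×369 spans the height: 590.40 × 369.00 (×0.1232 from 4792×2995).
The scan scales with it: width 3743.75 × 0.1232 ≈ 461.25.

461 px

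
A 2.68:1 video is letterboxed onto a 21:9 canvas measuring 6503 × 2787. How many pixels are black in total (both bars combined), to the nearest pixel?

2.68:1 is wider than 21:9, so it spans the full width.
Content height = 6503 / 2.680 ≈ 2426.4925 px.
2787 − 2426.4925 = 360.5075 px of bars.
That's 360.5075 × 6503 ≈ 2344380 black pixels.

2344380 pixels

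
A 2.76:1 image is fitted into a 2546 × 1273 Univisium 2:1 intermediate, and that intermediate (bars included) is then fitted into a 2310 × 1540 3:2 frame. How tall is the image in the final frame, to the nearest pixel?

837 px

2.76:1 in 2546×1273: fills the width, so the image is 2546.00 × 922.46.
Second fit — the Univisium 2:1 canvas into 2310×1540 spans the width: 2310.00 × 1155.00 (×0.9073 from 2546×1273).
So the image's height is 922.46 × 0.9073 ≈ 836.96.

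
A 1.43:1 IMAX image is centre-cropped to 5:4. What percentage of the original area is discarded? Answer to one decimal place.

The height stays; only width is cut (since 5:4 is narrower than 1.43:1 IMAX).
Fraction kept = (1.250)/(1.430) ≈ 87.41%, so 12.59% is lost.

12.6%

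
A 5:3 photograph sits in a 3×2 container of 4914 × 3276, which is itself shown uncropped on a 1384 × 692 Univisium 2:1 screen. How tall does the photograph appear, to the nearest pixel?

5:3 in 4914×3276: fills the width, so the photograph is 4914.00 × 2948.40.
The 3×2 canvas is height-limited in 1384×692, giving 1038.00 × 692.00; scale factor 0.2112.
The photograph scales with it: height 2948.40 × 0.2112 ≈ 622.80.

623 px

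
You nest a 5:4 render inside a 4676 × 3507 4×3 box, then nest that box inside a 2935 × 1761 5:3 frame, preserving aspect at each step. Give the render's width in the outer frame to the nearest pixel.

First fit — 5:4 into 4676×3507 spans the height: 4383.75 × 3507.00.
The 4×3 canvas is height-limited in 2935×1761, giving 2348.00 × 1761.00; scale factor 0.5021.
Applying the same ×0.5021: 4383.75 → 2201.25.

2201 px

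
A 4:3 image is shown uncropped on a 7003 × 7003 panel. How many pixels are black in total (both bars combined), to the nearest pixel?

Since 1.333 > 1.000, the image is width-limited.
Content height = 7003 × 3/4 ≈ 5252.2500 px.
Leftover height: 7003 − 5252.2500 = 1750.7500 px.
Bar area = 1750.7500 × 7003 ≈ 12260502 px.

12260502 pixels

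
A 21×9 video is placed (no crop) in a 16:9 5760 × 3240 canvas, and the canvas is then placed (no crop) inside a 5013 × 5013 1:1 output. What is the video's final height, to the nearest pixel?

Inside the 5760×3240 canvas the video is width-limited at 5760.00 × 2468.57.
16:9 in 5013×5013: fills the width, so the intermediate becomes 5013.00 × 2819.81 — a scale of ×0.8703.
So the video's height is 2468.57 × 0.8703 ≈ 2148.43.

2148 px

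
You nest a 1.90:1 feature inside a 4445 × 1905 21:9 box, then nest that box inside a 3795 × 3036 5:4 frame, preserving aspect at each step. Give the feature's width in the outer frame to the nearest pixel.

1.90:1 in 4445×1905: fills the height, so the feature is 3619.50 × 1905.00.
Second fit — the 21:9 canvas into 3795×3036 spans the width: 3795.00 × 1626.43 (×0.8538 from 4445×1905).
So the feature's width is 3619.50 × 0.8538 ≈ 3090.21.

3090 px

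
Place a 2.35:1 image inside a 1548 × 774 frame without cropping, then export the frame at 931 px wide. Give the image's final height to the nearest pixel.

396 px

In the 1548×774 frame the image fills the width: height = 1548 / 2.350 ≈ 658.72 px.
The frame scales by 931/1548 = 0.6014; 658.72 × 0.6014 ≈ 396.17 px.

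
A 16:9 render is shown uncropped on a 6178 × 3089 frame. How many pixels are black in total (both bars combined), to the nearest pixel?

2120427 pixels

Since 1.778 < 2.000, the render is height-limited.
Content width = 3089 × 16/9 ≈ 5491.5556 px.
6178 − 5491.5556 = 686.4444 px of bars.
Bar area = 686.4444 × 3089 ≈ 2120427 px.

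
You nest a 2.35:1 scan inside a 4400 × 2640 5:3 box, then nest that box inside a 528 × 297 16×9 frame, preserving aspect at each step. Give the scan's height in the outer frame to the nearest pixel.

211 px

Inside the 4400×2640 canvas the scan is width-limited at 4400.00 × 1872.34.
Second fit — the 5:3 canvas into 528×297 spans the height: 495.00 × 297.00 (×0.1125 from 4400×2640).
So the scan's height is 1872.34 × 0.1125 ≈ 210.64.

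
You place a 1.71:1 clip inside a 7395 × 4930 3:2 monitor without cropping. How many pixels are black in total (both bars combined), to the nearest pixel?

1.71:1 is wider than 3:2, so it spans the full width.
Content height = 7395 / 1.710 ≈ 4324.5614 px.
Black = 4930 − 4324.5614 = 605.4386 px.
That's 605.4386 × 7395 ≈ 4477218 black pixels.

4477218 pixels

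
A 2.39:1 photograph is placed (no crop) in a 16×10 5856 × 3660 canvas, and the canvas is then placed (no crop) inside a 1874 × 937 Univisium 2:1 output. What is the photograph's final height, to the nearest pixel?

First fit — 2.39:1 into 5856×3660 spans the width: 5856.00 × 2450.21.
The 16×10 canvas is height-limited in 1874×937, giving 1499.20 × 937.00; scale factor 0.2560.
The photograph scales with it: height 2450.21 × 0.2560 ≈ 627.28.

627 px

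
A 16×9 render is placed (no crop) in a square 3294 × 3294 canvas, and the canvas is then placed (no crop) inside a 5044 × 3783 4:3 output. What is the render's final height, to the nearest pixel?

2128 px

16×9 in 3294×3294: fills the width, so the render is 3294.00 × 1852.88.
Second fit — the square canvas into 5044×3783 spans the height: 3783.00 × 3783.00 (×1.1485 from 3294×3294).
So the render's height is 1852.88 × 1.1485 ≈ 2127.94.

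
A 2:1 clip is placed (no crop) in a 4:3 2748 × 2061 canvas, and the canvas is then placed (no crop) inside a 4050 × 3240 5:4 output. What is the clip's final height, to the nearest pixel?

2:1 in 2748×2061: fills the width, so the clip is 2748.00 × 1374.00.
4:3 in 4050×3240: fills the width, so the intermediate becomes 4050.00 × 3037.50 — a scale of ×1.4738.
So the clip's height is 1374.00 × 1.4738 ≈ 2025.00.

2025 px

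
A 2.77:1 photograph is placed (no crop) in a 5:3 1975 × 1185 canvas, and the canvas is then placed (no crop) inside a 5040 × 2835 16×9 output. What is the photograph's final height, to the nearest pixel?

1706 px

First fit — 2.77:1 into 1975×1185 spans the width: 1975.00 × 713.00.
The 5:3 canvas is height-limited in 5040×2835, giving 4725.00 × 2835.00; scale factor 2.3924.
So the photograph's height is 713.00 × 2.3924 ≈ 1705.78.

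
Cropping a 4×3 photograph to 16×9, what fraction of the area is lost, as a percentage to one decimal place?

25.0%

The width stays; only height is cut (since 16×9 is wider than 4×3).
Area ratio = (1.333)/(1.778) = 75.00%; the remaining 25.00% is cropped out.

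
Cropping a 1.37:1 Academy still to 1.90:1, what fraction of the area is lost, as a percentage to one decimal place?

27.9%

1.90:1 is wider than 1.37:1 Academy, so the crop keeps the full width and trims the height.
Fraction kept = (1.370)/(1.900) ≈ 72.11%, so 27.89% is lost.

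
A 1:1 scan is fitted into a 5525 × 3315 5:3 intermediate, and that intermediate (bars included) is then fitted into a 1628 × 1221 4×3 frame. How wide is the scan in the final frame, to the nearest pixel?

977 px

First fit — 1:1 into 5525×3315 spans the height: 3315.00 × 3315.00.
Second fit — the 5:3 canvas into 1628×1221 spans the width: 1628.00 × 976.80 (×0.2947 from 5525×3315).
So the scan's width is 3315.00 × 0.2947 ≈ 976.80.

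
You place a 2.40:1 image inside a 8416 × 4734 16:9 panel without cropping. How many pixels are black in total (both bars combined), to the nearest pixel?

2.40:1 (2.400) > 16:9 (1.778), so the image fills the width.
Content height = 8416 / 2.400 ≈ 3506.6667 px.
Leftover height: 4734 − 3506.6667 = 1227.3333 px.
That's 1227.3333 × 8416 ≈ 10329237 black pixels.

10329237 pixels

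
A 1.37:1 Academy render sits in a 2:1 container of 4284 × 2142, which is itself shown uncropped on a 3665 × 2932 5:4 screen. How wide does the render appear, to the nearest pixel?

2511 px

Inside the 4284×2142 canvas the render is height-limited at 2934.54 × 2142.00.
Second fit — the 2:1 canvas into 3665×2932 spans the width: 3665.00 × 1832.50 (×0.8555 from 4284×2142).
The render scales with it: width 2934.54 × 0.8555 ≈ 2510.53.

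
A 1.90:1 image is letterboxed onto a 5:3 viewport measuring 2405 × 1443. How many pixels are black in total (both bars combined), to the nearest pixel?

426191 pixels

1.90:1 (1.900) > 5:3 (1.667), so the image fills the width.
That makes the image 1265.7895 px tall (2405 / 1.900).
Black = 1443 − 1265.7895 = 177.2105 px.
Across the 2405-px span: 177.2105 × 2405 ≈ 426191 px.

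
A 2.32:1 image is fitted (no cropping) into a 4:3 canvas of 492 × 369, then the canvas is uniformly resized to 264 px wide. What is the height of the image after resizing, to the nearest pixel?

114 px

At 492×369 the image is width-limited, so height = 492 / 2.320 ≈ 212.07 px.
Scaling 492 → 264 is ×0.5366, so the height becomes 212.07 × 0.5366 ≈ 113.79 px.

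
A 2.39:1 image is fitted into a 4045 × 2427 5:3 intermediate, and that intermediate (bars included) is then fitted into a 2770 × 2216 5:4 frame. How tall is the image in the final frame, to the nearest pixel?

1159 px

First fit — 2.39:1 into 4045×2427 spans the width: 4045.00 × 1692.47.
5:3 in 2770×2216: fills the width, so the intermediate becomes 2770.00 × 1662.00 — a scale of ×0.6848.
So the image's height is 1692.47 × 0.6848 ≈ 1159.00.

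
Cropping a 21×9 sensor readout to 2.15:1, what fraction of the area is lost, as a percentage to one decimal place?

The height stays; only width is cut (since 2.15:1 is narrower than 21×9).
Fraction kept = (2.150)/(2.333) ≈ 92.14%, so 7.86% is lost.

7.9%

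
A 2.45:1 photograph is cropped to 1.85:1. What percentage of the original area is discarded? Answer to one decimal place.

1.85:1 is narrower than 2.45:1, so the crop keeps the full height and trims the width.
Area ratio = (1.850)/(2.450) = 75.51%; the remaining 24.49% is cropped out.

24.5%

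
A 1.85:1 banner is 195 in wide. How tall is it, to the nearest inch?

195 / 1.850 = 105.41.

105 in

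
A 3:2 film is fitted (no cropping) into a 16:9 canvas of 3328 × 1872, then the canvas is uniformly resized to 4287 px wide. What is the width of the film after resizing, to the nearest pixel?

3617 px

Fitted into 3328×1872, the film spans the height; its width is 1872 × 3/2 ≈ 2808.00 px.
Scaling 3328 → 4287 is ×1.2882, so the width becomes 2808.00 × 1.2882 ≈ 3617.16 px.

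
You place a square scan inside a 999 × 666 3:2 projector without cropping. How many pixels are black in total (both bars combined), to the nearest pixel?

Since 1.000 < 1.500, the scan is height-limited.
Content width = 666 × 1/1 ≈ 666.0000 px.
999 − 666.0000 = 333.0000 px of bars.
Across the 666-px span: 333.0000 × 666 ≈ 221778 px.

221778 pixels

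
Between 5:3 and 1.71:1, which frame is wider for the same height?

1.71:1

5:3 = 1.667 and 1.71; 1.71 > 1.667.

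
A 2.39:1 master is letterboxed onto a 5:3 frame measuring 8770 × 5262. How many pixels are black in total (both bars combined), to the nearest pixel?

Since 2.390 > 1.667, the master is width-limited.
The master is 8770 / 2.390 ≈ 3669.4561 px tall.
Black = 5262 − 3669.4561 = 1592.5439 px.
That's 1592.5439 × 8770 ≈ 13966610 black pixels.

13966610 pixels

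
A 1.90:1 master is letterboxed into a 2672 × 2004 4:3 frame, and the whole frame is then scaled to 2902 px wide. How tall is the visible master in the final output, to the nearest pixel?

1527 px

Fitted into 2672×2004, the master spans the width; its height is 2672 / 1.900 ≈ 1406.32 px.
The frame scales by 2902/2672 = 1.0861; 1406.32 × 1.0861 ≈ 1527.37 px.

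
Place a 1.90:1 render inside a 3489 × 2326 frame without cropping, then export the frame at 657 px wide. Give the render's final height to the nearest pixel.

346 px

Fitted into 3489×2326, the render spans the width; its height is 3489 / 1.900 ≈ 1836.32 px.
The frame scales by 657/3489 = 0.1883; 1836.32 × 0.1883 ≈ 345.79 px.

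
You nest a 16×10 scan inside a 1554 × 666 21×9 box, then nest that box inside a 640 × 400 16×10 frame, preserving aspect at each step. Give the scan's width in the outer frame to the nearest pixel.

First fit — 16×10 into 1554×666 spans the height: 1065.60 × 666.00.
The 21×9 canvas is width-limited in 640×400, giving 640.00 × 274.29; scale factor 0.4118.
So the scan's width is 1065.60 × 0.4118 ≈ 438.86.

439 px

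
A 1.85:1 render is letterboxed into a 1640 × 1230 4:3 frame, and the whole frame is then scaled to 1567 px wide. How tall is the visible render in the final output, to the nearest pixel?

Fitted into 1640×1230, the render spans the width; its height is 1640 / 1.850 ≈ 886.49 px.
Scaling 1640 → 1567 is ×0.9555, so the height becomes 886.49 × 0.9555 ≈ 847.03 px.

847 px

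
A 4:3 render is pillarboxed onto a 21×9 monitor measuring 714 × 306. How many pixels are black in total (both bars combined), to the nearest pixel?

4:3 is narrower than 21×9, so it spans the full height.
Content width = 306 × 4/3 ≈ 408.0000 px.
Leftover width: 714 − 408.0000 = 306.0000 px.
That's 306.0000 × 306 ≈ 93636 black pixels.

93636 pixels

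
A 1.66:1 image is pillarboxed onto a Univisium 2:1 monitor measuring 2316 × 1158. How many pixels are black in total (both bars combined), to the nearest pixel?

1.66:1 is narrower than Univisium 2:1, so it spans the full height.
Content width = 1158 × 1.660 ≈ 1922.2800 px.
Black = 2316 − 1922.2800 = 393.7200 px.
Bar area = 393.7200 × 1158 ≈ 455928 px.

455928 pixels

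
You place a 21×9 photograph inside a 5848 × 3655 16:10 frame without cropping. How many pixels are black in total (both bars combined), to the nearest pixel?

6717681 pixels

21×9 (2.333) > 16:10 (1.600), so the photograph fills the width.
The photograph is 5848 × 9/21 ≈ 2506.2857 px tall.
Black = 3655 − 2506.2857 = 1148.7143 px.
Across the 5848-px span: 1148.7143 × 5848 ≈ 6717681 px.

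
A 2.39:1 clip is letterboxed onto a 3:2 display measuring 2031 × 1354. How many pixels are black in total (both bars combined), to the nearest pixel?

2.39:1 is wider than 3:2, so it spans the full width.
Content height = 2031 / 2.390 ≈ 849.7908 px.
Black = 1354 − 849.7908 = 504.2092 px.
Bar area = 504.2092 × 2031 ≈ 1024049 px.

1024049 pixels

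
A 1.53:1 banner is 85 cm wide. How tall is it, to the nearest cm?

56 cm

85 / 1.530 = 55.56.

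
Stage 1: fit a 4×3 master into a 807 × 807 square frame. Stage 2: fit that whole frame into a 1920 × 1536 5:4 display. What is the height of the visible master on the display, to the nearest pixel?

4×3 in 807×807: fills the width, so the master is 807.00 × 605.25.
square in 1920×1536: fills the height, so the intermediate becomes 1536.00 × 1536.00 — a scale of ×1.9033.
So the master's height is 605.25 × 1.9033 ≈ 1152.00.

1152 px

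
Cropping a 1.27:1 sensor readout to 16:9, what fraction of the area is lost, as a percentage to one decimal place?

16:9 is wider than 1.27:1, so the crop keeps the full width and trims the height.
Area ratio = (1.270)/(1.778) = 71.44%; the remaining 28.56% is cropped out.

28.6%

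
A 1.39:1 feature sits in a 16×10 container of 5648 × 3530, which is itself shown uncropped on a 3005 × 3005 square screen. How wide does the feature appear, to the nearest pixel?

2611 px

1.39:1 in 5648×3530: fills the height, so the feature is 4906.70 × 3530.00.
Second fit — the 16×10 canvas into 3005×3005 spans the width: 3005.00 × 1878.12 (×0.5320 from 5648×3530).
The feature scales with it: width 4906.70 × 0.5320 ≈ 2610.59.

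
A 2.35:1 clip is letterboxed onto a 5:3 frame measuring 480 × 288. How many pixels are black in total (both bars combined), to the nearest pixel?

2.35:1 is wider than 5:3, so it spans the full width.
That makes the image 204.2553 px tall (480 / 2.350).
Leftover height: 288 − 204.2553 = 83.7447 px.
Across the 480-px span: 83.7447 × 480 ≈ 40197 px.

40197 pixels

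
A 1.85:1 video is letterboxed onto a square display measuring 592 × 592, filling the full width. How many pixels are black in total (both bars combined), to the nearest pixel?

Content height = 592 / 1.850 ≈ 320.0000 px.
592 − 320.0000 = 272.0000 px of bars.
That's 272.0000 × 592 ≈ 161024 black pixels.

161024 pixels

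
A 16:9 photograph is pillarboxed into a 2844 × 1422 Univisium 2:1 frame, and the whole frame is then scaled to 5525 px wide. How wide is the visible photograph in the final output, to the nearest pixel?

In the 2844×1422 frame the photograph fills the height: width = 1422 × 16/9 ≈ 2528.00 px.
The frame scales by 5525/2844 = 1.9427; 2528.00 × 1.9427 ≈ 4911.11 px.

4911 px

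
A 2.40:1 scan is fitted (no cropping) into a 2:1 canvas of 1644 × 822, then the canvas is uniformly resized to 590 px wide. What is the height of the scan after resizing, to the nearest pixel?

At 1644×822 the scan is width-limited, so height = 1644 / 2.400 ≈ 685.00 px.
The frame scales by 590/1644 = 0.3589; 685.00 × 0.3589 ≈ 245.83 px.

246 px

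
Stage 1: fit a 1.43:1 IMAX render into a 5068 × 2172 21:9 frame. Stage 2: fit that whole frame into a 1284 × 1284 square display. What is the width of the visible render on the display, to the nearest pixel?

Inside the 5068×2172 canvas the render is height-limited at 3105.96 × 2172.00.
21:9 in 1284×1284: fills the width, so the intermediate becomes 1284.00 × 550.29 — a scale of ×0.2534.
So the render's width is 3105.96 × 0.2534 ≈ 786.91.

787 px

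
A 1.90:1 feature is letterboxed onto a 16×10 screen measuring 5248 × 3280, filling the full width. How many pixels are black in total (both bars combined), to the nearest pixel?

The feature is 5248 / 1.900 ≈ 2762.1053 px tall.
Leftover height: 3280 − 2762.1053 = 517.8947 px.
Bar area = 517.8947 × 5248 ≈ 2717912 px.

2717912 pixels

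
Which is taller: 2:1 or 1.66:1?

2 and 1.66; 2 > 1.66. The smaller width-to-height ratio is the taller frame.

1.66:1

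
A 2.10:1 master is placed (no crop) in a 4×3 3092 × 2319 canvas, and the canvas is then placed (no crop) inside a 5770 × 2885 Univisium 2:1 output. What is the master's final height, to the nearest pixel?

First fit — 2.10:1 into 3092×2319 spans the width: 3092.00 × 1472.38.
4×3 in 5770×2885: fills the height, so the intermediate becomes 3846.67 × 2885.00 — a scale of ×1.2441.
So the master's height is 1472.38 × 1.2441 ≈ 1831.75.

1832 px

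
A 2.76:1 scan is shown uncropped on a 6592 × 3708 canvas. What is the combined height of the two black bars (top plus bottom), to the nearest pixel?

1320 px

Since 2.760 > 1.778, the scan is width-limited.
That makes the image 2388.41 px tall (6592 / 2.760).
3708 − 2388.41 = 1319.59 px of bars.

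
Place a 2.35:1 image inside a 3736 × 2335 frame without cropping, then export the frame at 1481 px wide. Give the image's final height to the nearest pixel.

630 px

Fitted into 3736×2335, the image spans the width; its height is 3736 / 2.350 ≈ 1589.79 px.
Resizing to 1481 px wide multiplies everything by 0.3964: 1589.79 → 630.21 px.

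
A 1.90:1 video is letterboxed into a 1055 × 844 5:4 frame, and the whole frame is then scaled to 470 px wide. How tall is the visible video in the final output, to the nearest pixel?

In the 1055×844 frame the video fills the width: height = 1055 / 1.900 ≈ 555.26 px.
The frame scales by 470/1055 = 0.4455; 555.26 × 0.4455 ≈ 247.37 px.

247 px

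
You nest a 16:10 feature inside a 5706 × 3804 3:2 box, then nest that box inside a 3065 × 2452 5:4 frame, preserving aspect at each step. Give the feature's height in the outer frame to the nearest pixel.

1916 px

Inside the 5706×3804 canvas the feature is width-limited at 5706.00 × 3566.25.
3:2 in 3065×2452: fills the width, so the intermediate becomes 3065.00 × 2043.33 — a scale of ×0.5372.
Applying the same ×0.5372: 3566.25 → 1915.62.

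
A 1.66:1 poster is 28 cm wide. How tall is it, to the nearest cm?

17 cm

At 1.66:1, 28 / 1.660 ≈ 16.87.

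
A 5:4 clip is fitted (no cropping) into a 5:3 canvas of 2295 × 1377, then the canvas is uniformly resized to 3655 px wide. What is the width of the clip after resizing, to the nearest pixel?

2741 px

At 2295×1377 the clip is height-limited, so width = 1377 × 5/4 ≈ 1721.25 px.
The frame scales by 3655/2295 = 1.5926; 1721.25 × 1.5926 ≈ 2741.25 px.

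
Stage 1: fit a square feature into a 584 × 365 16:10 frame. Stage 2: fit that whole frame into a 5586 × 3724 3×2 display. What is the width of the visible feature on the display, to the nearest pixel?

3491 px

Inside the 584×365 canvas the feature is height-limited at 365.00 × 365.00.
The 16:10 canvas is width-limited in 5586×3724, giving 5586.00 × 3491.25; scale factor 9.5651.
The feature scales with it: width 365.00 × 9.5651 ≈ 3491.25.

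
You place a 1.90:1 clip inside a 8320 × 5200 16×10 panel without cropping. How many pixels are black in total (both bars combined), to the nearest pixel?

6831158 pixels

1.90:1 (1.900) > 16×10 (1.600), so the clip fills the width.
That makes the image 4378.9474 px tall (8320 / 1.900).
5200 − 4378.9474 = 821.0526 px of bars.
That's 821.0526 × 8320 ≈ 6831158 black pixels.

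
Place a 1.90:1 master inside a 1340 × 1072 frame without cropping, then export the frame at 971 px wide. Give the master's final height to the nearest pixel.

511 px

At 1340×1072 the master is width-limited, so height = 1340 / 1.900 ≈ 705.26 px.
Scaling 1340 → 971 is ×0.7246, so the height becomes 705.26 × 0.7246 ≈ 511.05 px.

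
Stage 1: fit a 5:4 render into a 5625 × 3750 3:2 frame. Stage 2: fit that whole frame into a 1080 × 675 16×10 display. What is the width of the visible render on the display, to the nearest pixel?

844 px

First fit — 5:4 into 5625×3750 spans the height: 4687.50 × 3750.00.
Second fit — the 3:2 canvas into 1080×675 spans the height: 1012.50 × 675.00 (×0.1800 from 5625×3750).
Applying the same ×0.1800: 4687.50 → 843.75.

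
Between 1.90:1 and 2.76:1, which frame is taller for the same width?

1.90:1

1.9 and 2.76; 2.76 > 1.9. The smaller width-to-height ratio is the taller frame.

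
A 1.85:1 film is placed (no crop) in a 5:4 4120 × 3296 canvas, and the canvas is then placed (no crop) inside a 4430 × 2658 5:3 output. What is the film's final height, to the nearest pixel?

1796 px

1.85:1 in 4120×3296: fills the width, so the film is 4120.00 × 2227.03.
The 5:4 canvas is height-limited in 4430×2658, giving 3322.50 × 2658.00; scale factor 0.8064.
The film scales with it: height 2227.03 × 0.8064 ≈ 1795.95.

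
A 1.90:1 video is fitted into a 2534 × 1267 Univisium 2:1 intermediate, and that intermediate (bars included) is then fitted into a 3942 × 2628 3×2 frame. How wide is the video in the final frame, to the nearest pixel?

Inside the 2534×1267 canvas the video is height-limited at 2407.30 × 1267.00.
Second fit — the Univisium 2:1 canvas into 3942×2628 spans the width: 3942.00 × 1971.00 (×1.5556 from 2534×1267).
Applying the same ×1.5556: 2407.30 → 3744.90.

3745 px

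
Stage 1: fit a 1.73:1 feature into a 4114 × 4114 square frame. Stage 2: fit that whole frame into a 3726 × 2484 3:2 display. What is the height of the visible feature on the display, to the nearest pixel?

1.73:1 in 4114×4114: fills the width, so the feature is 4114.00 × 2378.03.
square in 3726×2484: fills the height, so the intermediate becomes 2484.00 × 2484.00 — a scale of ×0.6038.
The feature scales with it: height 2378.03 × 0.6038 ≈ 1435.84.

1436 px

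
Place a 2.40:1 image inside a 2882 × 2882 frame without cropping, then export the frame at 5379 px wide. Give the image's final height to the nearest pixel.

In the 2882×2882 frame the image fills the width: height = 2882 / 2.400 ≈ 1200.83 px.
The frame scales by 5379/2882 = 1.8664; 1200.83 × 1.8664 ≈ 2241.25 px.

2241 px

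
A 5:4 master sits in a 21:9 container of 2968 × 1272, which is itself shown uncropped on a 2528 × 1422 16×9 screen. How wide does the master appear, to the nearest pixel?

5:4 in 2968×1272: fills the height, so the master is 1590.00 × 1272.00.
The 21:9 canvas is width-limited in 2528×1422, giving 2528.00 × 1083.43; scale factor 0.8518.
Applying the same ×0.8518: 1590.00 → 1354.29.

1354 px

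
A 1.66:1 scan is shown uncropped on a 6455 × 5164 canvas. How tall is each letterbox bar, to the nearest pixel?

638 px

1.66:1 (1.660) > 5:4 (1.250), so the scan fills the width.
The scan is 6455 / 1.660 ≈ 3888.55 px tall.
5164 − 3888.55 = 1275.45 px of bars (637.72 each).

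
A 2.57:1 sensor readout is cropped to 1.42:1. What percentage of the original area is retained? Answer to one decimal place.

55.3%

The height stays; only width is cut (since 1.42:1 is narrower than 2.57:1).
(1.420)/(2.570) ≈ 0.553 of the area survives.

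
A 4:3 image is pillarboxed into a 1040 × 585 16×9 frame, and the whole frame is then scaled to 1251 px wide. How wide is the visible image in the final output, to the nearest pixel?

At 1040×585 the image is height-limited, so width = 585 × 4/3 ≈ 780.00 px.
Scaling 1040 → 1251 is ×1.2029, so the width becomes 780.00 × 1.2029 ≈ 938.25 px.

938 px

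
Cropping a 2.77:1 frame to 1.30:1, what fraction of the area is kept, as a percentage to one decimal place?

46.9%

1.30:1 is narrower than 2.77:1, so the crop keeps the full height and trims the width.
Area ratio = (1.300)/(2.770) = 46.93% retained.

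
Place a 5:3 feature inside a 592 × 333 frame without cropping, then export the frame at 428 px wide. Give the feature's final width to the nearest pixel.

In the 592×333 frame the feature fills the height: width = 333 × 5/3 ≈ 555.00 px.
The frame scales by 428/592 = 0.7230; 555.00 × 0.7230 ≈ 401.25 px.

401 px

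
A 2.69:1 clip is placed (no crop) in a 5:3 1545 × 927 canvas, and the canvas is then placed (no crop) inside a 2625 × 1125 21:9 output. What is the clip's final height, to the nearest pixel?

697 px

First fit — 2.69:1 into 1545×927 spans the width: 1545.00 × 574.35.
Second fit — the 5:3 canvas into 2625×1125 spans the height: 1875.00 × 1125.00 (×1.2136 from 1545×927).
So the clip's height is 574.35 × 1.2136 ≈ 697.03.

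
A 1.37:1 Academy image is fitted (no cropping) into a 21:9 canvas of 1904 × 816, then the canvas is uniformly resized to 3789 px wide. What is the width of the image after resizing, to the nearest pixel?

2225 px

At 1904×816 the image is height-limited, so width = 816 × 1.370 ≈ 1117.92 px.
Resizing to 3789 px wide multiplies everything by 1.9900: 1117.92 → 2224.68 px.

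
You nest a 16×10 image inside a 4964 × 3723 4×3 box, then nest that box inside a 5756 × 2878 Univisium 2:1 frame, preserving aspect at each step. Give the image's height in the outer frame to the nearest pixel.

16×10 in 4964×3723: fills the width, so the image is 4964.00 × 3102.50.
4×3 in 5756×2878: fills the height, so the intermediate becomes 3837.33 × 2878.00 — a scale of ×0.7730.
Applying the same ×0.7730: 3102.50 → 2398.33.

2398 px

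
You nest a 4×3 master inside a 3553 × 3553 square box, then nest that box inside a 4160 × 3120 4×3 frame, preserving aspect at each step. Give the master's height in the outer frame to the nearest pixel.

First fit — 4×3 into 3553×3553 spans the width: 3553.00 × 2664.75.
Second fit — the square canvas into 4160×3120 spans the height: 3120.00 × 3120.00 (×0.8781 from 3553×3553).
The master scales with it: height 2664.75 × 0.8781 ≈ 2340.00.

2340 px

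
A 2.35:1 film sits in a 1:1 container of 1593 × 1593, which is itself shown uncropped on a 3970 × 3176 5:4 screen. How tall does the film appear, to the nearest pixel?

First fit — 2.35:1 into 1593×1593 spans the width: 1593.00 × 677.87.
Second fit — the 1:1 canvas into 3970×3176 spans the height: 3176.00 × 3176.00 (×1.9937 from 1593×1593).
So the film's height is 677.87 × 1.9937 ≈ 1351.49.

1351 px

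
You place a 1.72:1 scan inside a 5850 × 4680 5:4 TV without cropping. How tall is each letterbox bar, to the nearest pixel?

1.72:1 is wider than 5:4, so it spans the full width.
Content height = 5850 / 1.720 ≈ 3401.16 px.
Leftover height: 4680 − 3401.16 = 1278.84 px → 639.42 each side.

639 px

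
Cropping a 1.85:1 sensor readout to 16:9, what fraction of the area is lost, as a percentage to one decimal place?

3.9%

16:9 is narrower than 1.85:1, so the crop keeps the full height and trims the width.
Area ratio = (1.778)/(1.850) = 96.10%; the remaining 3.90% is cropped out.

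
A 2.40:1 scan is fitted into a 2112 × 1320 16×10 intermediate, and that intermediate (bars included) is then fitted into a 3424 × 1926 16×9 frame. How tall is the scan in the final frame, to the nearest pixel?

1284 px

Inside the 2112×1320 canvas the scan is width-limited at 2112.00 × 880.00.
16×10 in 3424×1926: fills the height, so the intermediate becomes 3081.60 × 1926.00 — a scale of ×1.4591.
Applying the same ×1.4591: 880.00 → 1284.00.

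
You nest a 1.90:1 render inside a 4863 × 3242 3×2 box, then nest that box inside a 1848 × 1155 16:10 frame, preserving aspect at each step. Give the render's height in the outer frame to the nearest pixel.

Inside the 4863×3242 canvas the render is width-limited at 4863.00 × 2559.47.
The 3×2 canvas is height-limited in 1848×1155, giving 1732.50 × 1155.00; scale factor 0.3563.
So the render's height is 2559.47 × 0.3563 ≈ 911.84.

912 px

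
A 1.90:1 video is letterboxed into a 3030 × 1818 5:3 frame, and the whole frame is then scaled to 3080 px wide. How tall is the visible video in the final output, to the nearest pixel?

1621 px

At 3030×1818 the video is width-limited, so height = 3030 / 1.900 ≈ 1594.74 px.
The frame scales by 3080/3030 = 1.0165; 1594.74 × 1.0165 ≈ 1621.05 px.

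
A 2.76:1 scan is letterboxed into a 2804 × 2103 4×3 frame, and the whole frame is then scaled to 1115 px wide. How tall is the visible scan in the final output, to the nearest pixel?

At 2804×2103 the scan is width-limited, so height = 2804 / 2.760 ≈ 1015.94 px.
Scaling 2804 → 1115 is ×0.3976, so the height becomes 1015.94 × 0.3976 ≈ 403.99 px.

404 px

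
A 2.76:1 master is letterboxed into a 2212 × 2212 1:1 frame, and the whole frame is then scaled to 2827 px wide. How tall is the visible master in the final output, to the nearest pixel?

In the 2212×2212 frame the master fills the width: height = 2212 / 2.760 ≈ 801.45 px.
Resizing to 2827 px wide multiplies everything by 1.2780: 801.45 → 1024.28 px.

1024 px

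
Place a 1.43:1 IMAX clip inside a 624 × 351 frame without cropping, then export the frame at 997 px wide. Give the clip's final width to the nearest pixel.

In the 624×351 frame the clip fills the height: width = 351 × 1.430 ≈ 501.93 px.
Resizing to 997 px wide multiplies everything by 1.5978: 501.93 → 801.96 px.

802 px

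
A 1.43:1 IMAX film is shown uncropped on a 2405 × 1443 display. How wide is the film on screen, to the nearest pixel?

2063 px

1.43:1 IMAX is narrower than 5:3, so it spans the full height.
That makes the image 2063.49 px wide (1443 × 1.430).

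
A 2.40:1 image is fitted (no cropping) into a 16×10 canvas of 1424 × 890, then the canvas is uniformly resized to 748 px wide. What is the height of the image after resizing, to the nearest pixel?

312 px

Fitted into 1424×890, the image spans the width; its height is 1424 / 2.400 ≈ 593.33 px.
Scaling 1424 → 748 is ×0.5253, so the height becomes 593.33 × 0.5253 ≈ 311.67 px.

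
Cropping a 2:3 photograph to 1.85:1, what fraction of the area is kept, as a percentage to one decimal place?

36.0%

Going from 2:3 to 1.85:1 means cutting height while keeping width.
(0.667)/(1.850) ≈ 0.360 of the area survives.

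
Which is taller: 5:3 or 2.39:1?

5:3 = 1.667 and 2.39; 2.39 > 1.667. The smaller width-to-height ratio is the taller frame.

5:3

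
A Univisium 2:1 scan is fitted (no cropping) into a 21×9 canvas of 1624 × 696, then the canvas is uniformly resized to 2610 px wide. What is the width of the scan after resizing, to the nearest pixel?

2237 px

Fitted into 1624×696, the scan spans the height; its width is 696 × 2/1 ≈ 1392.00 px.
Scaling 1624 → 2610 is ×1.6071, so the width becomes 1392.00 × 1.6071 ≈ 2237.14 px.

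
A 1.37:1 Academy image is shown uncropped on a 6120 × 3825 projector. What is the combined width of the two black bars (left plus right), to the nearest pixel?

880 px

1.37:1 Academy is narrower than 16:10, so it spans the full height.
Content width = 3825 × 1.370 ≈ 5240.25 px.
6120 − 5240.25 = 879.75 px of bars.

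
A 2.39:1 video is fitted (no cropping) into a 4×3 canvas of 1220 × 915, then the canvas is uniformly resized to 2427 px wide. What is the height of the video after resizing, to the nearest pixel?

At 1220×915 the video is width-limited, so height = 1220 / 2.390 ≈ 510.46 px.
The frame scales by 2427/1220 = 1.9893; 510.46 × 1.9893 ≈ 1015.48 px.

1015 px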